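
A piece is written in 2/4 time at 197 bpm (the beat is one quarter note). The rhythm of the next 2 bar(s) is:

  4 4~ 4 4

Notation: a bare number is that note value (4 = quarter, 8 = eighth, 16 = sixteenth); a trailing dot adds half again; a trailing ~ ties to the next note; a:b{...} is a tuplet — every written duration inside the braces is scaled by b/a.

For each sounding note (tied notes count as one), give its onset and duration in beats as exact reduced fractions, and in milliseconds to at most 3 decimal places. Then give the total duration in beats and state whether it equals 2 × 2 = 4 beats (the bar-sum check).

1) 0.0ms=0b +304.569ms=1b
2) 304.569ms=1b +609.137ms=2b
3) 913.706ms=3b +304.569ms=1b
Σ=4b of 4 (197bpm 2/4) — PASS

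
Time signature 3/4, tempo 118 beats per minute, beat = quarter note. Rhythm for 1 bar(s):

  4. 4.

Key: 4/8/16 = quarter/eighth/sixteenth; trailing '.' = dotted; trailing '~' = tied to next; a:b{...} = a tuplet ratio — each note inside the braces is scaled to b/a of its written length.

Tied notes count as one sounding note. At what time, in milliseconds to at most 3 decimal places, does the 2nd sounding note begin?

1. 0.0ms @ 0 + 762.712ms (3/2)
2. 762.712ms @ 3/2 + 762.712ms (3/2)

note 2 onset = 3/2b = 762.712ms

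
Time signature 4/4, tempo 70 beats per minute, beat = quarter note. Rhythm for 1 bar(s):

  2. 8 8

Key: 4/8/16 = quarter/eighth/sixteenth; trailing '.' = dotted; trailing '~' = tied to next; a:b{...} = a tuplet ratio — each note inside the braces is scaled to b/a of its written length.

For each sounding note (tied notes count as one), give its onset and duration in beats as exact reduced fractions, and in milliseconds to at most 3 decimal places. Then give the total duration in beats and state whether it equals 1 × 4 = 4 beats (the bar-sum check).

1) 0.0ms=0b +2571.429ms=3b
2) 2571.429ms=3b +428.571ms=1/2b
3) 3000.0ms=7/2b +428.571ms=1/2b
Σ=4b of 4 (70bpm 4/4) — PASS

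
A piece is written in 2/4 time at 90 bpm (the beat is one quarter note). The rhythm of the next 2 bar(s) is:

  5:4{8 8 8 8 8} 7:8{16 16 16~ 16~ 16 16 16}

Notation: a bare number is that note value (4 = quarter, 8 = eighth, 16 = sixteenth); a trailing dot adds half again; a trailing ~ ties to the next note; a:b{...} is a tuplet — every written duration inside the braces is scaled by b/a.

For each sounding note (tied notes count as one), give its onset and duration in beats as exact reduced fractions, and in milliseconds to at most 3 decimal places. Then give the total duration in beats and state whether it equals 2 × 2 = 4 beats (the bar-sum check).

1) 0.0ms=0b +266.667ms=2/5b
2) 266.667ms=2/5b +266.667ms=2/5b
3) 533.333ms=4/5b +266.667ms=2/5b
4) 800.0ms=6/5b +266.667ms=2/5b
5) 1066.667ms=8/5b +266.667ms=2/5b
6) 1333.333ms=2b +190.476ms=2/7b
7) 1523.81ms=16/7b +190.476ms=2/7b
8) 1714.286ms=18/7b +571.429ms=6/7b
9) 2285.714ms=24/7b +190.476ms=2/7b
10) 2476.19ms=26/7b +190.476ms=2/7b
Σ=4b of 4 (90bpm 2/4) — PASS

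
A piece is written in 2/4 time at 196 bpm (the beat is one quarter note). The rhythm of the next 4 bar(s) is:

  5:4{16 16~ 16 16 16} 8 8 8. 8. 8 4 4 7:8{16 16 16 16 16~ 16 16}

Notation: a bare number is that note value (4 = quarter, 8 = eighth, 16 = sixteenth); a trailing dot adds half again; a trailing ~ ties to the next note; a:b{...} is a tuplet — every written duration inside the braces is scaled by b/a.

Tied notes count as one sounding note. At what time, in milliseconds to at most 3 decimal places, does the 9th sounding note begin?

1. 0.0ms @ 0 + 61.224ms (1/5)
2. 61.224ms @ 1/5 + 122.449ms (2/5)
3. 183.673ms @ 3/5 + 61.224ms (1/5)
4. 244.898ms @ 4/5 + 61.224ms (1/5)
5. 306.122ms @ 1 + 153.061ms (1/2)
6. 459.184ms @ 3/2 + 153.061ms (1/2)
7. 612.245ms @ 2 + 229.592ms (3/4)
8. 841.837ms @ 11/4 + 229.592ms (3/4)
9. 1071.429ms @ 7/2 + 153.061ms (1/2)
10. 1224.49ms @ 4 + 306.122ms (1)
11. 1530.612ms @ 5 + 306.122ms (1)
12. 1836.735ms @ 6 + 87.464ms (2/7)
13. 1924.198ms @ 44/7 + 87.464ms (2/7)
14. 2011.662ms @ 46/7 + 87.464ms (2/7)
15. 2099.125ms @ 48/7 + 87.464ms (2/7)
16. 2186.589ms @ 50/7 + 174.927ms (4/7)
17. 2361.516ms @ 54/7 + 87.464ms (2/7)

note 9 onset = 7/2b = 1071.429ms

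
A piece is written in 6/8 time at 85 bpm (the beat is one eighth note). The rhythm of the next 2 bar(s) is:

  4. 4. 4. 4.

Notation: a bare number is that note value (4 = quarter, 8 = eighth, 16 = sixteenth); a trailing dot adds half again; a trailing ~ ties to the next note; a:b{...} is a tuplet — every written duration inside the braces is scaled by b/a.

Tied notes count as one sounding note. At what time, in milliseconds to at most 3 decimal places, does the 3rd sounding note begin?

note 3 onset = 6b = 4235.294ms

1. 0.0ms @ 0 + 2117.647ms (3)
2. 2117.647ms @ 3 + 2117.647ms (3)
3. 4235.294ms @ 6 + 2117.647ms (3)
4. 6352.941ms @ 9 + 2117.647ms (3)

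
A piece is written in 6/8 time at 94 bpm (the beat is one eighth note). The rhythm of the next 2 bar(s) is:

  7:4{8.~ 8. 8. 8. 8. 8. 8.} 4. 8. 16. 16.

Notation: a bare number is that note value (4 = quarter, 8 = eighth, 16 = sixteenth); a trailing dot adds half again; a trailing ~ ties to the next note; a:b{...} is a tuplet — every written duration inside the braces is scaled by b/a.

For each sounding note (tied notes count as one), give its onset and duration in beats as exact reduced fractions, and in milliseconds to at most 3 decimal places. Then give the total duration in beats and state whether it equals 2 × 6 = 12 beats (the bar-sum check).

1) 0.0ms=0b +1094.225ms=12/7b
2) 1094.225ms=12/7b +547.112ms=6/7b
3) 1641.337ms=18/7b +547.112ms=6/7b
4) 2188.45ms=24/7b +547.112ms=6/7b
5) 2735.562ms=30/7b +547.112ms=6/7b
6) 3282.675ms=36/7b +547.112ms=6/7b
7) 3829.787ms=6b +1914.894ms=3b
8) 5744.681ms=9b +957.447ms=3/2b
9) 6702.128ms=21/2b +478.723ms=3/4b
10) 7180.851ms=45/4b +478.723ms=3/4b
Σ=12b of 12 (94bpm 6/8) — PASS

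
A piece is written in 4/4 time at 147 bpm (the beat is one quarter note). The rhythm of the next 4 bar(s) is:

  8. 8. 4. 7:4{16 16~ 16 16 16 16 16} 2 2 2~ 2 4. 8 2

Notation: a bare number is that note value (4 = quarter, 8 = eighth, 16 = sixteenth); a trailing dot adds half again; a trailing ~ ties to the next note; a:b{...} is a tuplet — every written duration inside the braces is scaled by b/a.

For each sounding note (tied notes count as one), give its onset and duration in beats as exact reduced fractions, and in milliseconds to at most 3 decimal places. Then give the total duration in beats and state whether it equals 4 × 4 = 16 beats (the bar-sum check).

1) 0.0ms=0b +306.122ms=3/4b
2) 306.122ms=3/4b +306.122ms=3/4b
3) 612.245ms=3/2b +612.245ms=3/2b
4) 1224.49ms=3b +58.309ms=1/7b
5) 1282.799ms=22/7b +116.618ms=2/7b
6) 1399.417ms=24/7b +58.309ms=1/7b
7) 1457.726ms=25/7b +58.309ms=1/7b
8) 1516.035ms=26/7b +58.309ms=1/7b
9) 1574.344ms=27/7b +58.309ms=1/7b
10) 1632.653ms=4b +816.327ms=2b
11) 2448.98ms=6b +816.327ms=2b
12) 3265.306ms=8b +1632.653ms=4b
13) 4897.959ms=12b +612.245ms=3/2b
14) 5510.204ms=27/2b +204.082ms=1/2b
15) 5714.286ms=14b +816.327ms=2b
Σ=16b of 16 (147bpm 4/4) — PASS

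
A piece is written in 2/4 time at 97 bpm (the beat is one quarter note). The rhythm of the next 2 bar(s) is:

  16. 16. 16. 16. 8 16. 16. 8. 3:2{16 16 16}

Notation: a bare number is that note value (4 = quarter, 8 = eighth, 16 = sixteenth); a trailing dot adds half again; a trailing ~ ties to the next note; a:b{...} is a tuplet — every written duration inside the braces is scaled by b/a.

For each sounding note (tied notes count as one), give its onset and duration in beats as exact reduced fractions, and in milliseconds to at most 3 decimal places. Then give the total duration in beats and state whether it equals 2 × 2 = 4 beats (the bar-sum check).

1) 0.0ms=0b +231.959ms=3/8b
2) 231.959ms=3/8b +231.959ms=3/8b
3) 463.918ms=3/4b +231.959ms=3/8b
4) 695.876ms=9/8b +231.959ms=3/8b
5) 927.835ms=3/2b +309.278ms=1/2b
6) 1237.113ms=2b +231.959ms=3/8b
7) 1469.072ms=19/8b +231.959ms=3/8b
8) 1701.031ms=11/4b +463.918ms=3/4b
9) 2164.948ms=7/2b +103.093ms=1/6b
10) 2268.041ms=11/3b +103.093ms=1/6b
11) 2371.134ms=23/6b +103.093ms=1/6b
Σ=4b of 4 (97bpm 2/4) — PASS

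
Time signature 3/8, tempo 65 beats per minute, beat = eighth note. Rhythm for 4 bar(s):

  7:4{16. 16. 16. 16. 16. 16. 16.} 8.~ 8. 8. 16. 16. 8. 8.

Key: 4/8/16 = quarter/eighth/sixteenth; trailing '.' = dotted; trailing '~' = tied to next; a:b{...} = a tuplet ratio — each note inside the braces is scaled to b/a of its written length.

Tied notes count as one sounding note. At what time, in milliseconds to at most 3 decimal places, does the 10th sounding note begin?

note 10 onset = 15/2b = 6923.077ms

1. 0.0ms @ 0 + 395.604ms (3/7)
2. 395.604ms @ 3/7 + 395.604ms (3/7)
3. 791.209ms @ 6/7 + 395.604ms (3/7)
4. 1186.813ms @ 9/7 + 395.604ms (3/7)
5. 1582.418ms @ 12/7 + 395.604ms (3/7)
6. 1978.022ms @ 15/7 + 395.604ms (3/7)
7. 2373.626ms @ 18/7 + 395.604ms (3/7)
8. 2769.231ms @ 3 + 2769.231ms (3)
9. 5538.462ms @ 6 + 1384.615ms (3/2)
10. 6923.077ms @ 15/2 + 692.308ms (3/4)
11. 7615.385ms @ 33/4 + 692.308ms (3/4)
12. 8307.692ms @ 9 + 1384.615ms (3/2)
13. 9692.308ms @ 21/2 + 1384.615ms (3/2)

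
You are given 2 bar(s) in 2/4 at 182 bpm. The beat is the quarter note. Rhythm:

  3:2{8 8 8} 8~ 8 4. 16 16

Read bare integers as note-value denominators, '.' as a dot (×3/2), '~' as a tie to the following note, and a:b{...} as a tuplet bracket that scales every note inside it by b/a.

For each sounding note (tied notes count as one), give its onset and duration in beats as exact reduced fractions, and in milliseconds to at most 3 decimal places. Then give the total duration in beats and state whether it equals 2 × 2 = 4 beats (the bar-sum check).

1) 0.0ms=0b +109.89ms=1/3b
2) 109.89ms=1/3b +109.89ms=1/3b
3) 219.78ms=2/3b +109.89ms=1/3b
4) 329.67ms=1b +329.67ms=1b
5) 659.341ms=2b +494.505ms=3/2b
6) 1153.846ms=7/2b +82.418ms=1/4b
7) 1236.264ms=15/4b +82.418ms=1/4b
Σ=4b of 4 (182bpm 2/4) — PASS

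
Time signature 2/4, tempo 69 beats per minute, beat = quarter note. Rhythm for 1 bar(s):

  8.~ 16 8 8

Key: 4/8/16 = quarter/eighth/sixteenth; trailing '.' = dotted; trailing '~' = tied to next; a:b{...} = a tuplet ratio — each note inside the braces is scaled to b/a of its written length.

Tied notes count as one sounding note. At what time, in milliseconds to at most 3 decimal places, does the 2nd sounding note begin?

1. 0.0ms @ 0 + 869.565ms (1)
2. 869.565ms @ 1 + 434.783ms (1/2)
3. 1304.348ms @ 3/2 + 434.783ms (1/2)

note 2 onset = 1b = 869.565ms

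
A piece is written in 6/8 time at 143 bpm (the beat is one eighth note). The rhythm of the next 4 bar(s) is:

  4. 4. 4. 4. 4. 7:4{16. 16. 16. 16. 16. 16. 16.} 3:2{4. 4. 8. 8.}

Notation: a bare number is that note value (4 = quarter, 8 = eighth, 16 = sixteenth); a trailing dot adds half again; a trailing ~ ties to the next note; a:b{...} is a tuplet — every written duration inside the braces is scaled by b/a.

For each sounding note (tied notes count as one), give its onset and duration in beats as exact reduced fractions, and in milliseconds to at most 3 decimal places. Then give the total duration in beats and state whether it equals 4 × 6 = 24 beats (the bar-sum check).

1) 0.0ms=0b +1258.741ms=3b
2) 1258.741ms=3b +1258.741ms=3b
3) 2517.483ms=6b +1258.741ms=3b
4) 3776.224ms=9b +1258.741ms=3b
5) 5034.965ms=12b +1258.741ms=3b
6) 6293.706ms=15b +179.82ms=3/7b
7) 6473.526ms=108/7b +179.82ms=3/7b
8) 6653.347ms=111/7b +179.82ms=3/7b
9) 6833.167ms=114/7b +179.82ms=3/7b
10) 7012.987ms=117/7b +179.82ms=3/7b
11) 7192.807ms=120/7b +179.82ms=3/7b
12) 7372.627ms=123/7b +179.82ms=3/7b
13) 7552.448ms=18b +839.161ms=2b
14) 8391.608ms=20b +839.161ms=2b
15) 9230.769ms=22b +419.58ms=1b
16) 9650.35ms=23b +419.58ms=1b
Σ=24b of 24 (143bpm 6/8) — PASS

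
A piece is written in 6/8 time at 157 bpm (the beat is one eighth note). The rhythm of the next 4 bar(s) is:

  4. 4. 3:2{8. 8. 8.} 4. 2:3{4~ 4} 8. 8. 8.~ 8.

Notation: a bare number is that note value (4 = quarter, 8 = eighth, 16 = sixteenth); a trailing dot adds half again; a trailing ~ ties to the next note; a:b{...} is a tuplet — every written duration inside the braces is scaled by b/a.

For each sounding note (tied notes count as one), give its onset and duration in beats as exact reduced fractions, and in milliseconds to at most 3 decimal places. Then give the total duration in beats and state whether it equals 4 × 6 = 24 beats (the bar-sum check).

1) 0.0ms=0b +1146.497ms=3b
2) 1146.497ms=3b +1146.497ms=3b
3) 2292.994ms=6b +382.166ms=1b
4) 2675.159ms=7b +382.166ms=1b
5) 3057.325ms=8b +382.166ms=1b
6) 3439.49ms=9b +1146.497ms=3b
7) 4585.987ms=12b +2292.994ms=6b
8) 6878.981ms=18b +573.248ms=3/2b
9) 7452.229ms=39/2b +573.248ms=3/2b
10) 8025.478ms=21b +1146.497ms=3b
Σ=24b of 24 (157bpm 6/8) — PASS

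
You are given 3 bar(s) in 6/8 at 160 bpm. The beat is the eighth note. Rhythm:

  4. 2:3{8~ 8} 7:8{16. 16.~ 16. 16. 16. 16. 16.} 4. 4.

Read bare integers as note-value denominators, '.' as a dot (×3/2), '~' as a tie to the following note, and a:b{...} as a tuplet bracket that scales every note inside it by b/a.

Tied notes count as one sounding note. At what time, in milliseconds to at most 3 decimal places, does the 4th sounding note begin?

1. 0.0ms @ 0 + 1125.0ms (3)
2. 1125.0ms @ 3 + 1125.0ms (3)
3. 2250.0ms @ 6 + 321.429ms (6/7)
4. 2571.429ms @ 48/7 + 642.857ms (12/7)
5. 3214.286ms @ 60/7 + 321.429ms (6/7)
6. 3535.714ms @ 66/7 + 321.429ms (6/7)
7. 3857.143ms @ 72/7 + 321.429ms (6/7)
8. 4178.571ms @ 78/7 + 321.429ms (6/7)
9. 4500.0ms @ 12 + 1125.0ms (3)
10. 5625.0ms @ 15 + 1125.0ms (3)

note 4 onset = 48/7b = 2571.429ms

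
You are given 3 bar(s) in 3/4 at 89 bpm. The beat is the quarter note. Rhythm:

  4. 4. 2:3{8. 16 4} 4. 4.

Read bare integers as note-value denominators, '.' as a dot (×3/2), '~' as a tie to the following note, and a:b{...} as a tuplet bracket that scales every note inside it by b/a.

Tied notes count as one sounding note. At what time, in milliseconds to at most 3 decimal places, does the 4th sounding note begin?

note 4 onset = 33/8b = 2780.899ms

1. 0.0ms @ 0 + 1011.236ms (3/2)
2. 1011.236ms @ 3/2 + 1011.236ms (3/2)
3. 2022.472ms @ 3 + 758.427ms (9/8)
4. 2780.899ms @ 33/8 + 252.809ms (3/8)
5. 3033.708ms @ 9/2 + 1011.236ms (3/2)
6. 4044.944ms @ 6 + 1011.236ms (3/2)
7. 5056.18ms @ 15/2 + 1011.236ms (3/2)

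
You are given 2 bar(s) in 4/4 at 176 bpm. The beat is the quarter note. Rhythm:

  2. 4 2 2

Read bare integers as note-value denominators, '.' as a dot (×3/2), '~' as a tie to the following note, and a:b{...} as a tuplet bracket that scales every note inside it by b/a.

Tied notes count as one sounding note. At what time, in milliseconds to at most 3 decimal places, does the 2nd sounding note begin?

note 2 onset = 3b = 1022.727ms

1. 0.0ms @ 0 + 1022.727ms (3)
2. 1022.727ms @ 3 + 340.909ms (1)
3. 1363.636ms @ 4 + 681.818ms (2)
4. 2045.455ms @ 6 + 681.818ms (2)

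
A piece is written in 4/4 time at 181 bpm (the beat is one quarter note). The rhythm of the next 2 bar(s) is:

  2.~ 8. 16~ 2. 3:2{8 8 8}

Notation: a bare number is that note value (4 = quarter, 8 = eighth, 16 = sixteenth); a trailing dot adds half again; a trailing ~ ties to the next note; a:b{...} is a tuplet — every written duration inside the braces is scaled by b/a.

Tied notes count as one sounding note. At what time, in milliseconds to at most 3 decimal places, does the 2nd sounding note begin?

1. 0.0ms @ 0 + 1243.094ms (15/4)
2. 1243.094ms @ 15/4 + 1077.348ms (13/4)
3. 2320.442ms @ 7 + 110.497ms (1/3)
4. 2430.939ms @ 22/3 + 110.497ms (1/3)
5. 2541.436ms @ 23/3 + 110.497ms (1/3)

note 2 onset = 15/4b = 1243.094ms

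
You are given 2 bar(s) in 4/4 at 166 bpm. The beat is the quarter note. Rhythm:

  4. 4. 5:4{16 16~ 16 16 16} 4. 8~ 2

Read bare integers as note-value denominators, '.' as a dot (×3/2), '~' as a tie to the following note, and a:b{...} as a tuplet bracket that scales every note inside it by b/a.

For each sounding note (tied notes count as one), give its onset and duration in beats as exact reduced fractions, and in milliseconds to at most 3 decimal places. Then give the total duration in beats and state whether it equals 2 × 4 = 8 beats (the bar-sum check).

1) 0.0ms=0b +542.169ms=3/2b
2) 542.169ms=3/2b +542.169ms=3/2b
3) 1084.337ms=3b +72.289ms=1/5b
4) 1156.627ms=16/5b +144.578ms=2/5b
5) 1301.205ms=18/5b +72.289ms=1/5b
6) 1373.494ms=19/5b +72.289ms=1/5b
7) 1445.783ms=4b +542.169ms=3/2b
8) 1987.952ms=11/2b +903.614ms=5/2b
Σ=8b of 8 (166bpm 4/4) — PASS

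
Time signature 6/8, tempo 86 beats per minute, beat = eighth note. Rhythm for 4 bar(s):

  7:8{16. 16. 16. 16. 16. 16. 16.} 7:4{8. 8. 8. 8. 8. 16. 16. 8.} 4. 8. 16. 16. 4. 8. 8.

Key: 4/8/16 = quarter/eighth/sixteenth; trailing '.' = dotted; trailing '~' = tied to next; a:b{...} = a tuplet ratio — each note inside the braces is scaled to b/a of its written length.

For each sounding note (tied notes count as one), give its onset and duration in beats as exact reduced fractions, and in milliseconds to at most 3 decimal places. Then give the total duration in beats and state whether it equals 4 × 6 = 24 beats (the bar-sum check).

1) 0.0ms=0b +598.007ms=6/7b
2) 598.007ms=6/7b +598.007ms=6/7b
3) 1196.013ms=12/7b +598.007ms=6/7b
4) 1794.02ms=18/7b +598.007ms=6/7b
5) 2392.027ms=24/7b +598.007ms=6/7b
6) 2990.033ms=30/7b +598.007ms=6/7b
7) 3588.04ms=36/7b +598.007ms=6/7b
8) 4186.047ms=6b +598.007ms=6/7b
9) 4784.053ms=48/7b +598.007ms=6/7b
10) 5382.06ms=54/7b +598.007ms=6/7b
11) 5980.066ms=60/7b +598.007ms=6/7b
12) 6578.073ms=66/7b +598.007ms=6/7b
13) 7176.08ms=72/7b +299.003ms=3/7b
14) 7475.083ms=75/7b +299.003ms=3/7b
15) 7774.086ms=78/7b +598.007ms=6/7b
16) 8372.093ms=12b +2093.023ms=3b
17) 10465.116ms=15b +1046.512ms=3/2b
18) 11511.628ms=33/2b +523.256ms=3/4b
19) 12034.884ms=69/4b +523.256ms=3/4b
20) 12558.14ms=18b +2093.023ms=3b
21) 14651.163ms=21b +1046.512ms=3/2b
22) 15697.674ms=45/2b +1046.512ms=3/2b
Σ=24b of 24 (86bpm 6/8) — PASS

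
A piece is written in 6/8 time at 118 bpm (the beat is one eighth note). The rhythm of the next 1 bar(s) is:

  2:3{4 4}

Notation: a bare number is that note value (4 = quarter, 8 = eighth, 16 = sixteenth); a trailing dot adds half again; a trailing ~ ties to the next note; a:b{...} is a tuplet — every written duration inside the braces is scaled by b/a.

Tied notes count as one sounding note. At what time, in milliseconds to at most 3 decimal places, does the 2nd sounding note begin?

1. 0.0ms @ 0 + 1525.424ms (3)
2. 1525.424ms @ 3 + 1525.424ms (3)

note 2 onset = 3b = 1525.424ms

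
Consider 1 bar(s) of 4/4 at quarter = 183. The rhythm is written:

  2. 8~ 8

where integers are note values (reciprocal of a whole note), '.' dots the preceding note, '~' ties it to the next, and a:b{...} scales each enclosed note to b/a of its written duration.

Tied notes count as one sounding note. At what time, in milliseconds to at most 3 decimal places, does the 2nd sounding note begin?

note 2 onset = 3b = 983.607ms

1. 0.0ms @ 0 + 983.607ms (3)
2. 983.607ms @ 3 + 327.869ms (1)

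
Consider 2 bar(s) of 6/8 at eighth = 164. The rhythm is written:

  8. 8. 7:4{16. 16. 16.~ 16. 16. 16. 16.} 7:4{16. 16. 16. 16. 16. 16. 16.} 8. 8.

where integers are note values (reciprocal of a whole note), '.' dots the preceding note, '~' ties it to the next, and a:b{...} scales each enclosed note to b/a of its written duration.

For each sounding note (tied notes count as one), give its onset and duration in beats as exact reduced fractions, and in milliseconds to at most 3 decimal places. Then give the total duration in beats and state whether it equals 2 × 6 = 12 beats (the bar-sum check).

1) 0.0ms=0b +548.78ms=3/2b
2) 548.78ms=3/2b +548.78ms=3/2b
3) 1097.561ms=3b +156.794ms=3/7b
4) 1254.355ms=24/7b +156.794ms=3/7b
5) 1411.15ms=27/7b +313.589ms=6/7b
6) 1724.739ms=33/7b +156.794ms=3/7b
7) 1881.533ms=36/7b +156.794ms=3/7b
8) 2038.328ms=39/7b +156.794ms=3/7b
9) 2195.122ms=6b +156.794ms=3/7b
10) 2351.916ms=45/7b +156.794ms=3/7b
11) 2508.711ms=48/7b +156.794ms=3/7b
12) 2665.505ms=51/7b +156.794ms=3/7b
13) 2822.3ms=54/7b +156.794ms=3/7b
14) 2979.094ms=57/7b +156.794ms=3/7b
15) 3135.889ms=60/7b +156.794ms=3/7b
16) 3292.683ms=9b +548.78ms=3/2b
17) 3841.463ms=21/2b +548.78ms=3/2b
Σ=12b of 12 (164bpm 6/8) — PASS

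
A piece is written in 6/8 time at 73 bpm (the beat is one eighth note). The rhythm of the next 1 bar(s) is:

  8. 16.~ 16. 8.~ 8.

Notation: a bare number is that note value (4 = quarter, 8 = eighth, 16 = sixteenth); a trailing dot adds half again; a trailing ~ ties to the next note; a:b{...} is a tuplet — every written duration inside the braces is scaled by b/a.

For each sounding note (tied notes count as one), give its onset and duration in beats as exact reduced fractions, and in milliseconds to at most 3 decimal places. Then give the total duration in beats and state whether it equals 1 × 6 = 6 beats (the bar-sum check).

1) 0.0ms=0b +1232.877ms=3/2b
2) 1232.877ms=3/2b +1232.877ms=3/2b
3) 2465.753ms=3b +2465.753ms=3b
Σ=6b of 6 (73bpm 6/8) — PASS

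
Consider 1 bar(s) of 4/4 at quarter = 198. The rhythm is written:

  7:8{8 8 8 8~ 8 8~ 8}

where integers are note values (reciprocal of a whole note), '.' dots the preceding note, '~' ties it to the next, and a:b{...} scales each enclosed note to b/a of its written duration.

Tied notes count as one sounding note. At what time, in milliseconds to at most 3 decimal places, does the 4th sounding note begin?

1. 0.0ms @ 0 + 173.16ms (4/7)
2. 173.16ms @ 4/7 + 173.16ms (4/7)
3. 346.32ms @ 8/7 + 173.16ms (4/7)
4. 519.481ms @ 12/7 + 346.32ms (8/7)
5. 865.801ms @ 20/7 + 346.32ms (8/7)

note 4 onset = 12/7b = 519.481ms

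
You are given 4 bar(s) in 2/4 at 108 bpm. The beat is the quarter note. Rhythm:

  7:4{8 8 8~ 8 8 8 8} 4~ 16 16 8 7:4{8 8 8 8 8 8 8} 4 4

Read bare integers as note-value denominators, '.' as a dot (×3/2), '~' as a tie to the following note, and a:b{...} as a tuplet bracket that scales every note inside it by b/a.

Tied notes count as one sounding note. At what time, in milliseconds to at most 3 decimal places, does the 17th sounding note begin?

1. 0.0ms @ 0 + 158.73ms (2/7)
2. 158.73ms @ 2/7 + 158.73ms (2/7)
3. 317.46ms @ 4/7 + 317.46ms (4/7)
4. 634.921ms @ 8/7 + 158.73ms (2/7)
5. 793.651ms @ 10/7 + 158.73ms (2/7)
6. 952.381ms @ 12/7 + 158.73ms (2/7)
7. 1111.111ms @ 2 + 694.444ms (5/4)
8. 1805.556ms @ 13/4 + 138.889ms (1/4)
9. 1944.444ms @ 7/2 + 277.778ms (1/2)
10. 2222.222ms @ 4 + 158.73ms (2/7)
11. 2380.952ms @ 30/7 + 158.73ms (2/7)
12. 2539.683ms @ 32/7 + 158.73ms (2/7)
13. 2698.413ms @ 34/7 + 158.73ms (2/7)
14. 2857.143ms @ 36/7 + 158.73ms (2/7)
15. 3015.873ms @ 38/7 + 158.73ms (2/7)
16. 3174.603ms @ 40/7 + 158.73ms (2/7)
17. 3333.333ms @ 6 + 555.556ms (1)
18. 3888.889ms @ 7 + 555.556ms (1)

note 17 onset = 6b = 3333.333ms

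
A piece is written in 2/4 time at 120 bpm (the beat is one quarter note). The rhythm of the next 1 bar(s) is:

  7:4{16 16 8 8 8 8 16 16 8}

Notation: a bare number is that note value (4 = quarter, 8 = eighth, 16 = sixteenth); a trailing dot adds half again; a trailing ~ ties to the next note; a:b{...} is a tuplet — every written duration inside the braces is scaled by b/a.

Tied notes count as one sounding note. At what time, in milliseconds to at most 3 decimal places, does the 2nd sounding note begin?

note 2 onset = 1/7b = 71.429ms

1. 0.0ms @ 0 + 71.429ms (1/7)
2. 71.429ms @ 1/7 + 71.429ms (1/7)
3. 142.857ms @ 2/7 + 142.857ms (2/7)
4. 285.714ms @ 4/7 + 142.857ms (2/7)
5. 428.571ms @ 6/7 + 142.857ms (2/7)
6. 571.429ms @ 8/7 + 142.857ms (2/7)
7. 714.286ms @ 10/7 + 71.429ms (1/7)
8. 785.714ms @ 11/7 + 71.429ms (1/7)
9. 857.143ms @ 12/7 + 142.857ms (2/7)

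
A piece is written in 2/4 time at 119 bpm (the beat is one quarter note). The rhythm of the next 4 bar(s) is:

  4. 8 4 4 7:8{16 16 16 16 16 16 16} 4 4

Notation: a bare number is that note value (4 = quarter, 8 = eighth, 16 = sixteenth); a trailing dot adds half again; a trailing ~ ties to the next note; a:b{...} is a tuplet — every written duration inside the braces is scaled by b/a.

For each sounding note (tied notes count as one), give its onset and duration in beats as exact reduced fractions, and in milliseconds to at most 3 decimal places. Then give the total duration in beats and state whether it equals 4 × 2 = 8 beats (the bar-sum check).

1) 0.0ms=0b +756.303ms=3/2b
2) 756.303ms=3/2b +252.101ms=1/2b
3) 1008.403ms=2b +504.202ms=1b
4) 1512.605ms=3b +504.202ms=1b
5) 2016.807ms=4b +144.058ms=2/7b
6) 2160.864ms=30/7b +144.058ms=2/7b
7) 2304.922ms=32/7b +144.058ms=2/7b
8) 2448.98ms=34/7b +144.058ms=2/7b
9) 2593.037ms=36/7b +144.058ms=2/7b
10) 2737.095ms=38/7b +144.058ms=2/7b
11) 2881.152ms=40/7b +144.058ms=2/7b
12) 3025.21ms=6b +504.202ms=1b
13) 3529.412ms=7b +504.202ms=1b
Σ=8b of 8 (119bpm 2/4) — PASS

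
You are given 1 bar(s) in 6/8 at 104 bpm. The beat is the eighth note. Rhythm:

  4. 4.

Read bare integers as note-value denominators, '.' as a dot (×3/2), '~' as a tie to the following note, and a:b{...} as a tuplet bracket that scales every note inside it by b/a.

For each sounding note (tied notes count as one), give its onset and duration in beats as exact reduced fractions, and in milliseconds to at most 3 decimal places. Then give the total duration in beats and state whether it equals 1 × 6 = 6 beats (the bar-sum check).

1) 0.0ms=0b +1730.769ms=3b
2) 1730.769ms=3b +1730.769ms=3b
Σ=6b of 6 (104bpm 6/8) — PASS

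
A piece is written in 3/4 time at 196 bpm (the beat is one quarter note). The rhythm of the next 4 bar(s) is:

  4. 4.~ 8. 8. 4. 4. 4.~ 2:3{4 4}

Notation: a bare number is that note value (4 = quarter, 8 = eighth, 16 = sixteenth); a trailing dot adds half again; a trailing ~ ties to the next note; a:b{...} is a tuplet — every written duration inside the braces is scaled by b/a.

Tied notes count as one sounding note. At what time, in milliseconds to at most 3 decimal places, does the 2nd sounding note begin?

1. 0.0ms @ 0 + 459.184ms (3/2)
2. 459.184ms @ 3/2 + 688.776ms (9/4)
3. 1147.959ms @ 15/4 + 229.592ms (3/4)
4. 1377.551ms @ 9/2 + 459.184ms (3/2)
5. 1836.735ms @ 6 + 459.184ms (3/2)
6. 2295.918ms @ 15/2 + 918.367ms (3)
7. 3214.286ms @ 21/2 + 459.184ms (3/2)

note 2 onset = 3/2b = 459.184ms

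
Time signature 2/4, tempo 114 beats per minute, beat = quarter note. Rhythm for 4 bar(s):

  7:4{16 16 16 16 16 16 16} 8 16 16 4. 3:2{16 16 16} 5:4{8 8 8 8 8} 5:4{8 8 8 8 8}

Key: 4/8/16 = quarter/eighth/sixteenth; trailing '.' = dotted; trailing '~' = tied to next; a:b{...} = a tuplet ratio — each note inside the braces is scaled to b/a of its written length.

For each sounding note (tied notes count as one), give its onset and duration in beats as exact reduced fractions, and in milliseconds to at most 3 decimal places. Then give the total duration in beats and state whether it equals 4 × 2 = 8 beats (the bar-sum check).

1) 0.0ms=0b +75.188ms=1/7b
2) 75.188ms=1/7b +75.188ms=1/7b
3) 150.376ms=2/7b +75.188ms=1/7b
4) 225.564ms=3/7b +75.188ms=1/7b
5) 300.752ms=4/7b +75.188ms=1/7b
6) 375.94ms=5/7b +75.188ms=1/7b
7) 451.128ms=6/7b +75.188ms=1/7b
8) 526.316ms=1b +263.158ms=1/2b
9) 789.474ms=3/2b +131.579ms=1/4b
10) 921.053ms=7/4b +131.579ms=1/4b
11) 1052.632ms=2b +789.474ms=3/2b
12) 1842.105ms=7/2b +87.719ms=1/6b
13) 1929.825ms=11/3b +87.719ms=1/6b
14) 2017.544ms=23/6b +87.719ms=1/6b
15) 2105.263ms=4b +210.526ms=2/5b
16) 2315.789ms=22/5b +210.526ms=2/5b
17) 2526.316ms=24/5b +210.526ms=2/5b
18) 2736.842ms=26/5b +210.526ms=2/5b
19) 2947.368ms=28/5b +210.526ms=2/5b
20) 3157.895ms=6b +210.526ms=2/5b
21) 3368.421ms=32/5b +210.526ms=2/5b
22) 3578.947ms=34/5b +210.526ms=2/5b
23) 3789.474ms=36/5b +210.526ms=2/5b
24) 4000.0ms=38/5b +210.526ms=2/5b
Σ=8b of 8 (114bpm 2/4) — PASS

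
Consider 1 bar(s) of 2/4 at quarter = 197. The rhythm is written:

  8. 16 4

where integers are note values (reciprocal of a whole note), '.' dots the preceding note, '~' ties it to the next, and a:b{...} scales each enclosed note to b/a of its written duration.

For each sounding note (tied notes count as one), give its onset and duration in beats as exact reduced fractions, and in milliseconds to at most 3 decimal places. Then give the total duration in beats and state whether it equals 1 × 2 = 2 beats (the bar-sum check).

1) 0.0ms=0b +228.426ms=3/4b
2) 228.426ms=3/4b +76.142ms=1/4b
3) 304.569ms=1b +304.569ms=1b
Σ=2b of 2 (197bpm 2/4) — PASS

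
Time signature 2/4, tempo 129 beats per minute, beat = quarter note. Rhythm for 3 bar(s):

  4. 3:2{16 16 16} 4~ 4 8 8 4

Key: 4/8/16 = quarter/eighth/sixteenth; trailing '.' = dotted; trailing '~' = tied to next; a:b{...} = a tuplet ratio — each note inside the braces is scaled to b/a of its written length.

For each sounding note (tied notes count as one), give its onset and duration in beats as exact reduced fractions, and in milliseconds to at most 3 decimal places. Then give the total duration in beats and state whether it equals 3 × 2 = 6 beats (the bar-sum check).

1) 0.0ms=0b +697.674ms=3/2b
2) 697.674ms=3/2b +77.519ms=1/6b
3) 775.194ms=5/3b +77.519ms=1/6b
4) 852.713ms=11/6b +77.519ms=1/6b
5) 930.233ms=2b +930.233ms=2b
6) 1860.465ms=4b +232.558ms=1/2b
7) 2093.023ms=9/2b +232.558ms=1/2b
8) 2325.581ms=5b +465.116ms=1b
Σ=6b of 6 (129bpm 2/4) — PASS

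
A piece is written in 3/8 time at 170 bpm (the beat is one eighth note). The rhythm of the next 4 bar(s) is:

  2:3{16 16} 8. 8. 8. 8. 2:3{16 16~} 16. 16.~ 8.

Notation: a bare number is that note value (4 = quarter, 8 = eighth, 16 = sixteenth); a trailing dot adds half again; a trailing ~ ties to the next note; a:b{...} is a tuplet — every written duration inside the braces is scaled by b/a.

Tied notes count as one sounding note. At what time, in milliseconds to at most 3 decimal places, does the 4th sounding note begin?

note 4 onset = 3b = 1058.824ms

1. 0.0ms @ 0 + 264.706ms (3/4)
2. 264.706ms @ 3/4 + 264.706ms (3/4)
3. 529.412ms @ 3/2 + 529.412ms (3/2)
4. 1058.824ms @ 3 + 529.412ms (3/2)
5. 1588.235ms @ 9/2 + 529.412ms (3/2)
6. 2117.647ms @ 6 + 529.412ms (3/2)
7. 2647.059ms @ 15/2 + 264.706ms (3/4)
8. 2911.765ms @ 33/4 + 529.412ms (3/2)
9. 3441.176ms @ 39/4 + 794.118ms (9/4)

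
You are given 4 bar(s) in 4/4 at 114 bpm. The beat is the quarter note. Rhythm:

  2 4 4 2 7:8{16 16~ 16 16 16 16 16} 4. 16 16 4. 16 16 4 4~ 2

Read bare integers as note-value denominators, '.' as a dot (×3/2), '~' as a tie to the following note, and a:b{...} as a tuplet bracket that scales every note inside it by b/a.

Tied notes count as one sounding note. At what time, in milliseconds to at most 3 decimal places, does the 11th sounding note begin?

1. 0.0ms @ 0 + 1052.632ms (2)
2. 1052.632ms @ 2 + 526.316ms (1)
3. 1578.947ms @ 3 + 526.316ms (1)
4. 2105.263ms @ 4 + 1052.632ms (2)
5. 3157.895ms @ 6 + 150.376ms (2/7)
6. 3308.271ms @ 44/7 + 300.752ms (4/7)
7. 3609.023ms @ 48/7 + 150.376ms (2/7)
8. 3759.398ms @ 50/7 + 150.376ms (2/7)
9. 3909.774ms @ 52/7 + 150.376ms (2/7)
10. 4060.15ms @ 54/7 + 150.376ms (2/7)
11. 4210.526ms @ 8 + 789.474ms (3/2)
12. 5000.0ms @ 19/2 + 131.579ms (1/4)
13. 5131.579ms @ 39/4 + 131.579ms (1/4)
14. 5263.158ms @ 10 + 789.474ms (3/2)
15. 6052.632ms @ 23/2 + 131.579ms (1/4)
16. 6184.211ms @ 47/4 + 131.579ms (1/4)
17. 6315.789ms @ 12 + 526.316ms (1)
18. 6842.105ms @ 13 + 1578.947ms (3)

note 11 onset = 8b = 4210.526ms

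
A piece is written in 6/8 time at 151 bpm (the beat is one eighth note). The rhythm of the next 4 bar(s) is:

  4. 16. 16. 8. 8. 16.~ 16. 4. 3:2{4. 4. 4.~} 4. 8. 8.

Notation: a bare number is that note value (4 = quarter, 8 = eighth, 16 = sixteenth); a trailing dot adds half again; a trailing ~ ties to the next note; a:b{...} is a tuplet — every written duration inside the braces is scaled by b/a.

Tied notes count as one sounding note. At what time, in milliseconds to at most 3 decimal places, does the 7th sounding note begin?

1. 0.0ms @ 0 + 1192.053ms (3)
2. 1192.053ms @ 3 + 298.013ms (3/4)
3. 1490.066ms @ 15/4 + 298.013ms (3/4)
4. 1788.079ms @ 9/2 + 596.026ms (3/2)
5. 2384.106ms @ 6 + 596.026ms (3/2)
6. 2980.132ms @ 15/2 + 596.026ms (3/2)
7. 3576.159ms @ 9 + 1192.053ms (3)
8. 4768.212ms @ 12 + 794.702ms (2)
9. 5562.914ms @ 14 + 794.702ms (2)
10. 6357.616ms @ 16 + 1986.755ms (5)
11. 8344.371ms @ 21 + 596.026ms (3/2)
12. 8940.397ms @ 45/2 + 596.026ms (3/2)

note 7 onset = 9b = 3576.159ms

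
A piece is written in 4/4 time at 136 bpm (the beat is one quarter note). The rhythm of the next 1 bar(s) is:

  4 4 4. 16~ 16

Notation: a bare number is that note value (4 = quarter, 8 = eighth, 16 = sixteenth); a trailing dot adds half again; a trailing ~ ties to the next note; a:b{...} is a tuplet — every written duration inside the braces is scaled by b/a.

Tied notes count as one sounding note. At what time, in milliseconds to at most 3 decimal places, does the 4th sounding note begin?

1. 0.0ms @ 0 + 441.176ms (1)
2. 441.176ms @ 1 + 441.176ms (1)
3. 882.353ms @ 2 + 661.765ms (3/2)
4. 1544.118ms @ 7/2 + 220.588ms (1/2)

note 4 onset = 7/2b = 1544.118ms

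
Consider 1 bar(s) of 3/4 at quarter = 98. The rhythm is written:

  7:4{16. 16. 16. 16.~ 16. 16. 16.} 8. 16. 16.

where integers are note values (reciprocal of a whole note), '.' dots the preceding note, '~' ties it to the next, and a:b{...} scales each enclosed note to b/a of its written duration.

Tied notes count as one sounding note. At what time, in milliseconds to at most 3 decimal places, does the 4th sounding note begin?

1. 0.0ms @ 0 + 131.195ms (3/14)
2. 131.195ms @ 3/14 + 131.195ms (3/14)
3. 262.391ms @ 3/7 + 131.195ms (3/14)
4. 393.586ms @ 9/14 + 262.391ms (3/7)
5. 655.977ms @ 15/14 + 131.195ms (3/14)
6. 787.172ms @ 9/7 + 131.195ms (3/14)
7. 918.367ms @ 3/2 + 459.184ms (3/4)
8. 1377.551ms @ 9/4 + 229.592ms (3/8)
9. 1607.143ms @ 21/8 + 229.592ms (3/8)

note 4 onset = 9/14b = 393.586ms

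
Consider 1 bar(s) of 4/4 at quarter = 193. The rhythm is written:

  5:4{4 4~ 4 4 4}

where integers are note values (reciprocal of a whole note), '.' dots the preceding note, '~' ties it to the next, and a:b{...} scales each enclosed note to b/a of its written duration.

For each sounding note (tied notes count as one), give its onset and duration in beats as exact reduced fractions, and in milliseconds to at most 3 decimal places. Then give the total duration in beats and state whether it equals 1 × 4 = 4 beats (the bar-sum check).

1) 0.0ms=0b +248.705ms=4/5b
2) 248.705ms=4/5b +497.409ms=8/5b
3) 746.114ms=12/5b +248.705ms=4/5b
4) 994.819ms=16/5b +248.705ms=4/5b
Σ=4b of 4 (193bpm 4/4) — PASS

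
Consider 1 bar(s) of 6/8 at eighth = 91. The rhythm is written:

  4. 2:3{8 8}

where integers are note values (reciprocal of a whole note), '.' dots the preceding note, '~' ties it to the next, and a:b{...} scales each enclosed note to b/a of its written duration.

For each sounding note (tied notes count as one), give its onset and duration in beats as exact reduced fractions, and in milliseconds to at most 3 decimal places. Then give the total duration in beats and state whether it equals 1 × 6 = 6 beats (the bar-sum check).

1) 0.0ms=0b +1978.022ms=3b
2) 1978.022ms=3b +989.011ms=3/2b
3) 2967.033ms=9/2b +989.011ms=3/2b
Σ=6b of 6 (91bpm 6/8) — PASS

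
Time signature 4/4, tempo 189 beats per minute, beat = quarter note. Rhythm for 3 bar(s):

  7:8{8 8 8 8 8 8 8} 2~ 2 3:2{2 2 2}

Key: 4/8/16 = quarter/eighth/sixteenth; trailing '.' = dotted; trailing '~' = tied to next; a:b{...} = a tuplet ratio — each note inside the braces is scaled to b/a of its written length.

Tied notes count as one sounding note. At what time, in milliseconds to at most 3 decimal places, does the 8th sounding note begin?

1. 0.0ms @ 0 + 181.406ms (4/7)
2. 181.406ms @ 4/7 + 181.406ms (4/7)
3. 362.812ms @ 8/7 + 181.406ms (4/7)
4. 544.218ms @ 12/7 + 181.406ms (4/7)
5. 725.624ms @ 16/7 + 181.406ms (4/7)
6. 907.029ms @ 20/7 + 181.406ms (4/7)
7. 1088.435ms @ 24/7 + 181.406ms (4/7)
8. 1269.841ms @ 4 + 1269.841ms (4)
9. 2539.683ms @ 8 + 423.28ms (4/3)
10. 2962.963ms @ 28/3 + 423.28ms (4/3)
11. 3386.243ms @ 32/3 + 423.28ms (4/3)

note 8 onset = 4b = 1269.841ms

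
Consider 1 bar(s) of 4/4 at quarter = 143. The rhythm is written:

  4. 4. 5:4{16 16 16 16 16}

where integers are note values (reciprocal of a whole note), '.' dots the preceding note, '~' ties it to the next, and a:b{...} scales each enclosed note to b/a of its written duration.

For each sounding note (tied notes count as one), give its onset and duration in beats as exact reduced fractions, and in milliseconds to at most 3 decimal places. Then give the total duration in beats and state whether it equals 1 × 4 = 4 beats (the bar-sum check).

1) 0.0ms=0b +629.371ms=3/2b
2) 629.371ms=3/2b +629.371ms=3/2b
3) 1258.741ms=3b +83.916ms=1/5b
4) 1342.657ms=16/5b +83.916ms=1/5b
5) 1426.573ms=17/5b +83.916ms=1/5b
6) 1510.49ms=18/5b +83.916ms=1/5b
7) 1594.406ms=19/5b +83.916ms=1/5b
Σ=4b of 4 (143bpm 4/4) — PASS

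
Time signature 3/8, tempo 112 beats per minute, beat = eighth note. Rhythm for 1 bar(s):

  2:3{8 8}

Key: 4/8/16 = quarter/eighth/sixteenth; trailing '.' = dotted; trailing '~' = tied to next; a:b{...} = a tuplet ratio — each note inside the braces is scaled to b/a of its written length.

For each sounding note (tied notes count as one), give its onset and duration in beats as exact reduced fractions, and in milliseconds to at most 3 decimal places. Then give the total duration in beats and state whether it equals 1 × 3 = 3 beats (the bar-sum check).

1) 0.0ms=0b +803.571ms=3/2b
2) 803.571ms=3/2b +803.571ms=3/2b
Σ=3b of 3 (112bpm 3/8) — PASS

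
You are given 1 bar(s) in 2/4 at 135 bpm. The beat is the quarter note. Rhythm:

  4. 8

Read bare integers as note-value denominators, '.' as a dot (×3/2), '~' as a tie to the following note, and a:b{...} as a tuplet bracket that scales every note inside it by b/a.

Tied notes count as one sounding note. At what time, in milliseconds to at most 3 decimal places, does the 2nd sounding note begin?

1. 0.0ms @ 0 + 666.667ms (3/2)
2. 666.667ms @ 3/2 + 222.222ms (1/2)

note 2 onset = 3/2b = 666.667ms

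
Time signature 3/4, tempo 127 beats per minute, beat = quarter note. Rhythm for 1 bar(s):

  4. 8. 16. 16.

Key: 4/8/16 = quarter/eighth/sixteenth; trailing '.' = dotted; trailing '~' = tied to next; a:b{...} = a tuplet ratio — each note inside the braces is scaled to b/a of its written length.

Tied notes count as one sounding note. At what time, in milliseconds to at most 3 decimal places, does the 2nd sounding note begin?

1. 0.0ms @ 0 + 708.661ms (3/2)
2. 708.661ms @ 3/2 + 354.331ms (3/4)
3. 1062.992ms @ 9/4 + 177.165ms (3/8)
4. 1240.157ms @ 21/8 + 177.165ms (3/8)

note 2 onset = 3/2b = 708.661ms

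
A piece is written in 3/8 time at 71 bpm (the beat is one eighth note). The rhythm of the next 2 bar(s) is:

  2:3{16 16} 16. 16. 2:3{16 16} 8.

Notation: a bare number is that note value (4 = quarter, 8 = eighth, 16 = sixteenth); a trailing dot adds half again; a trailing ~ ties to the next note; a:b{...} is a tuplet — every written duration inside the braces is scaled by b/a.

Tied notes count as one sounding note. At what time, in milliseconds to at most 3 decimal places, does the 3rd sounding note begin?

1. 0.0ms @ 0 + 633.803ms (3/4)
2. 633.803ms @ 3/4 + 633.803ms (3/4)
3. 1267.606ms @ 3/2 + 633.803ms (3/4)
4. 1901.408ms @ 9/4 + 633.803ms (3/4)
5. 2535.211ms @ 3 + 633.803ms (3/4)
6. 3169.014ms @ 15/4 + 633.803ms (3/4)
7. 3802.817ms @ 9/2 + 1267.606ms (3/2)

note 3 onset = 3/2b = 1267.606ms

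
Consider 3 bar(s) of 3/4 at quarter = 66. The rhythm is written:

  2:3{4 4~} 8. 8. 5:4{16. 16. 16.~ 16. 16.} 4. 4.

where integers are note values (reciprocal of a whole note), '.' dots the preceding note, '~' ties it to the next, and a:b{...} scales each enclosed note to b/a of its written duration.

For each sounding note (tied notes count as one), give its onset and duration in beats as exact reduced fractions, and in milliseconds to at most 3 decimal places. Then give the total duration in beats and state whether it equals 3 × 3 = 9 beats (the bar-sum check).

1) 0.0ms=0b +1363.636ms=3/2b
2) 1363.636ms=3/2b +2045.455ms=9/4b
3) 3409.091ms=15/4b +681.818ms=3/4b
4) 4090.909ms=9/2b +272.727ms=3/10b
5) 4363.636ms=24/5b +272.727ms=3/10b
6) 4636.364ms=51/10b +545.455ms=3/5b
7) 5181.818ms=57/10b +272.727ms=3/10b
8) 5454.545ms=6b +1363.636ms=3/2b
9) 6818.182ms=15/2b +1363.636ms=3/2b
Σ=9b of 9 (66bpm 3/4) — PASS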